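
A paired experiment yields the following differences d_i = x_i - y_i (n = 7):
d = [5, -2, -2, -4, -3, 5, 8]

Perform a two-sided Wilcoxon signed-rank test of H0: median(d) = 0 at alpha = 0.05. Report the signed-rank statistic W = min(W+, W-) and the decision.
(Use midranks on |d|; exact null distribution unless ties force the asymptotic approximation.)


Step 1: Drop any zero differences (none here) and take |d_i|.
|d| = [5, 2, 2, 4, 3, 5, 8]
Step 2: Midrank |d_i| (ties get averaged ranks).
ranks: |5|->5.5, |2|->1.5, |2|->1.5, |4|->4, |3|->3, |5|->5.5, |8|->7
Step 3: Attach original signs; sum ranks with positive sign and with negative sign.
W+ = 5.5 + 5.5 + 7 = 18
W- = 1.5 + 1.5 + 4 + 3 = 10
(Check: W+ + W- = 28 should equal n(n+1)/2 = 28.)
Step 4: Test statistic W = min(W+, W-) = 10.
Step 5: Ties in |d|, so use the tie-corrected normal approximation.
        E[W] = n(n+1)/4 = 7*8/4 = 14.
        Tie groups: |d|=2 (t=2), |d|=5 (t=2); sum(t^3 - t) = 12.
        Var[W] = n(n+1)(2n+1)/24 - sum(t^3-t)/48 = 840/24 - 12/48 = 34.75.
        z = (W - E[W]) / sqrt(Var[W]) = (10 - 14) / 5.8949 = -0.6786.
        Two-sided p = 2*Phi(z) = 0.497422.
Step 6: alpha = 0.05. fail to reject H0.

W+ = 18, W- = 10, W = min = 10, p = 0.497422, fail to reject H0.


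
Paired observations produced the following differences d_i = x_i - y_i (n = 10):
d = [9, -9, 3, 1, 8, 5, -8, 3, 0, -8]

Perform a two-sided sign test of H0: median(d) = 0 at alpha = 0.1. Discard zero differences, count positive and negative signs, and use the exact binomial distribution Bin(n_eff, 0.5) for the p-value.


Step 1: Discard zero differences. Original n = 10; n_eff = number of nonzero differences = 9.
Nonzero differences (with sign): +9, -9, +3, +1, +8, +5, -8, +3, -8
Step 2: Count signs: positive = 6, negative = 3.
Step 3: Under H0: P(positive) = 0.5, so the number of positives S ~ Bin(9, 0.5).
Step 4: Two-sided exact p-value = sum of Bin(9,0.5) probabilities at or below the observed probability = 0.507812.
Step 5: alpha = 0.1. fail to reject H0.

n_eff = 9, pos = 6, neg = 3, p = 0.507812, fail to reject H0.


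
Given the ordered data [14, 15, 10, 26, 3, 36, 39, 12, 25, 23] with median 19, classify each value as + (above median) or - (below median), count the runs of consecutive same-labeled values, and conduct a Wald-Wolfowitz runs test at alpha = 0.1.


Step 1: Compute median = 19; label A = above, B = below.
Labels in order: BBBABAABAA  (n_A = 5, n_B = 5)
Step 2: Count runs R = 6.
Step 3: Under H0 (random ordering), E[R] = 2*n_A*n_B/(n_A+n_B) + 1 = 2*5*5/10 + 1 = 6.0000.
        Var[R] = 2*n_A*n_B*(2*n_A*n_B - n_A - n_B) / ((n_A+n_B)^2 * (n_A+n_B-1)) = 2000/900 = 2.2222.
        SD[R] = 1.4907.
Step 4: R = E[R], so z = 0 with no continuity correction.
Step 5: Two-sided p-value via normal approximation = 2*(1 - Phi(|z|)) = 1.000000.
Step 6: alpha = 0.1. fail to reject H0.

R = 6, z = 0.0000, p = 1.000000, fail to reject H0.


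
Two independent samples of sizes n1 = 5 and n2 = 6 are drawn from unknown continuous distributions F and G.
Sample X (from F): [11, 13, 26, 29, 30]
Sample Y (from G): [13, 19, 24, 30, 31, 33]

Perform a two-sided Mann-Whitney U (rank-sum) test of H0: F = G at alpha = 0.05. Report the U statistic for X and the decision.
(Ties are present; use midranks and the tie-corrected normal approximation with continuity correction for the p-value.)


Step 1: Combine and sort all 11 observations; assign midranks.
sorted (value, group): (11,X), (13,X), (13,Y), (19,Y), (24,Y), (26,X), (29,X), (30,X), (30,Y), (31,Y), (33,Y)
ranks: 11->1, 13->2.5, 13->2.5, 19->4, 24->5, 26->6, 29->7, 30->8.5, 30->8.5, 31->10, 33->11
Step 2: Rank sum for X: R1 = 1 + 2.5 + 6 + 7 + 8.5 = 25.
Step 3: U_X = R1 - n1(n1+1)/2 = 25 - 5*6/2 = 25 - 15 = 10.
       U_Y = n1*n2 - U_X = 30 - 10 = 20.
Step 4: Ties are present, so use the tie-corrected normal approximation (with continuity correction) for the p-value.
Step 5: p-value = 0.409176; compare to alpha = 0.05. fail to reject H0.

U_X = 10, p = 0.409176, fail to reject H0 at alpha = 0.05.


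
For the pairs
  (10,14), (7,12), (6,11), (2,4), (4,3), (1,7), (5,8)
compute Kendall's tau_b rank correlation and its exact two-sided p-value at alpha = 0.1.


Step 1: Enumerate the 21 unordered pairs (i,j) with i<j and classify each by sign(x_j-x_i) * sign(y_j-y_i).
  (1,2):dx=-3,dy=-2->C; (1,3):dx=-4,dy=-3->C; (1,4):dx=-8,dy=-10->C; (1,5):dx=-6,dy=-11->C
  (1,6):dx=-9,dy=-7->C; (1,7):dx=-5,dy=-6->C; (2,3):dx=-1,dy=-1->C; (2,4):dx=-5,dy=-8->C
  (2,5):dx=-3,dy=-9->C; (2,6):dx=-6,dy=-5->C; (2,7):dx=-2,dy=-4->C; (3,4):dx=-4,dy=-7->C
  (3,5):dx=-2,dy=-8->C; (3,6):dx=-5,dy=-4->C; (3,7):dx=-1,dy=-3->C; (4,5):dx=+2,dy=-1->D
  (4,6):dx=-1,dy=+3->D; (4,7):dx=+3,dy=+4->C; (5,6):dx=-3,dy=+4->D; (5,7):dx=+1,dy=+5->C
  (6,7):dx=+4,dy=+1->C
Step 2: C = 18, D = 3, total pairs = 21.
Step 3: tau = (C - D)/(n(n-1)/2) = (18 - 3)/21 = 0.714286.
Step 4: Exact two-sided p-value (enumerate n! = 5040 permutations of y under H0): p = 0.030159.
Step 5: alpha = 0.1. reject H0.

tau_b = 0.7143 (C=18, D=3), p = 0.030159, reject H0.


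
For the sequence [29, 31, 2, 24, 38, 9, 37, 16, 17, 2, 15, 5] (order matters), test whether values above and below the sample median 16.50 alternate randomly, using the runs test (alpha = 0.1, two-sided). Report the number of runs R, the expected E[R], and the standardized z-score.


Step 1: Compute median = 16.50; label A = above, B = below.
Labels in order: AABAABABABBB  (n_A = 6, n_B = 6)
Step 2: Count runs R = 8.
Step 3: Under H0 (random ordering), E[R] = 2*n_A*n_B/(n_A+n_B) + 1 = 2*6*6/12 + 1 = 7.0000.
        Var[R] = 2*n_A*n_B*(2*n_A*n_B - n_A - n_B) / ((n_A+n_B)^2 * (n_A+n_B-1)) = 4320/1584 = 2.7273.
        SD[R] = 1.6514.
Step 4: Continuity-corrected z = (R - 0.5 - E[R]) / SD[R] = (8 - 0.5 - 7.0000) / 1.6514 = 0.3028.
Step 5: Two-sided p-value via normal approximation = 2*(1 - Phi(|z|)) = 0.762069.
Step 6: alpha = 0.1. fail to reject H0.

R = 8, z = 0.3028, p = 0.762069, fail to reject H0.


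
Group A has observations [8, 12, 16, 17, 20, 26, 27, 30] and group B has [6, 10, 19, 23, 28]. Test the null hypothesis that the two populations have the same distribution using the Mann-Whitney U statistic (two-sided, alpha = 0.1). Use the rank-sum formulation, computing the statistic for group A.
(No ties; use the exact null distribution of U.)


Step 1: Combine and sort all 13 observations; assign midranks.
sorted (value, group): (6,Y), (8,X), (10,Y), (12,X), (16,X), (17,X), (19,Y), (20,X), (23,Y), (26,X), (27,X), (28,Y), (30,X)
ranks: 6->1, 8->2, 10->3, 12->4, 16->5, 17->6, 19->7, 20->8, 23->9, 26->10, 27->11, 28->12, 30->13
Step 2: Rank sum for X: R1 = 2 + 4 + 5 + 6 + 8 + 10 + 11 + 13 = 59.
Step 3: U_X = R1 - n1(n1+1)/2 = 59 - 8*9/2 = 59 - 36 = 23.
       U_Y = n1*n2 - U_X = 40 - 23 = 17.
Step 4: No ties, so the exact null distribution of U (based on enumerating the C(13,8) = 1287 equally likely rank assignments) gives the two-sided p-value.
Step 5: p-value = 0.724165; compare to alpha = 0.1. fail to reject H0.

U_X = 23, p = 0.724165, fail to reject H0 at alpha = 0.1.


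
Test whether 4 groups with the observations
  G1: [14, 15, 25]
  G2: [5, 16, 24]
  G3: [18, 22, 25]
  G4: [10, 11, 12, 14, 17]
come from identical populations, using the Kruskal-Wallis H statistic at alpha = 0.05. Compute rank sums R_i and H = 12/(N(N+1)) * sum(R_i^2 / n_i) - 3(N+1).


Step 1: Combine all N = 14 observations and assign midranks.
sorted (value, group, rank): (5,G2,1), (10,G4,2), (11,G4,3), (12,G4,4), (14,G1,5.5), (14,G4,5.5), (15,G1,7), (16,G2,8), (17,G4,9), (18,G3,10), (22,G3,11), (24,G2,12), (25,G1,13.5), (25,G3,13.5)
Step 2: Sum ranks within each group.
R_1 = 26 (n_1 = 3)
R_2 = 21 (n_2 = 3)
R_3 = 34.5 (n_3 = 3)
R_4 = 23.5 (n_4 = 5)
Step 3: H = 12/(N(N+1)) * sum(R_i^2/n_i) - 3(N+1)
     = 12/(14*15) * (26^2/3 + 21^2/3 + 34.5^2/3 + 23.5^2/5) - 3*15
     = 0.057143 * 879.533 - 45
     = 5.259048.
Step 4: Ties present; correction factor C = 1 - 12/(14^3 - 14) = 0.995604. Corrected H = 5.259048 / 0.995604 = 5.282266.
Step 5: Under H0, H ~ chi^2(3); p-value = 0.152257.
Step 6: alpha = 0.05. fail to reject H0.

H = 5.2823, df = 3, p = 0.152257, fail to reject H0.


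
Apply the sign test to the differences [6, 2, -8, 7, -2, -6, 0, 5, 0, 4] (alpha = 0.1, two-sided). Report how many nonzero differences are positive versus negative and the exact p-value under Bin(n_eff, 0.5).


Step 1: Discard zero differences. Original n = 10; n_eff = number of nonzero differences = 8.
Nonzero differences (with sign): +6, +2, -8, +7, -2, -6, +5, +4
Step 2: Count signs: positive = 5, negative = 3.
Step 3: Under H0: P(positive) = 0.5, so the number of positives S ~ Bin(8, 0.5).
Step 4: Two-sided exact p-value = sum of Bin(8,0.5) probabilities at or below the observed probability = 0.726562.
Step 5: alpha = 0.1. fail to reject H0.

n_eff = 8, pos = 5, neg = 3, p = 0.726562, fail to reject H0.


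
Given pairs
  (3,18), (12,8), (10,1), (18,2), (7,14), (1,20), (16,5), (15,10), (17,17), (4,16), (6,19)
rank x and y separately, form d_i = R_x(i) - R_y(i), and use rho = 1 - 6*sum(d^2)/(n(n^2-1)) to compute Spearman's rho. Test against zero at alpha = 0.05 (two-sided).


Step 1: Rank x and y separately (midranks; no ties here).
rank(x): 3->2, 12->7, 10->6, 18->11, 7->5, 1->1, 16->9, 15->8, 17->10, 4->3, 6->4
rank(y): 18->9, 8->4, 1->1, 2->2, 14->6, 20->11, 5->3, 10->5, 17->8, 16->7, 19->10
Step 2: d_i = R_x(i) - R_y(i); compute d_i^2.
  (2-9)^2=49, (7-4)^2=9, (6-1)^2=25, (11-2)^2=81, (5-6)^2=1, (1-11)^2=100, (9-3)^2=36, (8-5)^2=9, (10-8)^2=4, (3-7)^2=16, (4-10)^2=36
sum(d^2) = 366.
Step 3: rho = 1 - 6*366 / (11*(11^2 - 1)) = 1 - 2196/1320 = -0.663636.
Step 4: Under H0, t = rho * sqrt((n-2)/(1-rho^2)) = -2.6614 ~ t(9).
Step 5: Two-sided p-value from the t-distribution with 9 df = 0.025984.
Step 6: alpha = 0.05. reject H0.

rho = -0.6636, p = 0.025984, reject H0 at alpha = 0.05.


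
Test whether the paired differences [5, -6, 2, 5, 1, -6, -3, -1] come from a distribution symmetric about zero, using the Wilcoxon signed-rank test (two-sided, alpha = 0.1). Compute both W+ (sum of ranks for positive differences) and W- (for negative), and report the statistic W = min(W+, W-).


Step 1: Drop any zero differences (none here) and take |d_i|.
|d| = [5, 6, 2, 5, 1, 6, 3, 1]
Step 2: Midrank |d_i| (ties get averaged ranks).
ranks: |5|->5.5, |6|->7.5, |2|->3, |5|->5.5, |1|->1.5, |6|->7.5, |3|->4, |1|->1.5
Step 3: Attach original signs; sum ranks with positive sign and with negative sign.
W+ = 5.5 + 3 + 5.5 + 1.5 = 15.5
W- = 7.5 + 7.5 + 4 + 1.5 = 20.5
(Check: W+ + W- = 36 should equal n(n+1)/2 = 36.)
Step 4: Test statistic W = min(W+, W-) = 15.5.
Step 5: Ties in |d|, so use the tie-corrected normal approximation.
        E[W] = n(n+1)/4 = 8*9/4 = 18.
        Tie groups: |d|=1 (t=2), |d|=5 (t=2), |d|=6 (t=2); sum(t^3 - t) = 18.
        Var[W] = n(n+1)(2n+1)/24 - sum(t^3-t)/48 = 1224/24 - 18/48 = 50.625.
        z = (W - E[W]) / sqrt(Var[W]) = (15.5 - 18) / 7.1151 = -0.3514.
        Two-sided p = 2*Phi(z) = 0.725315.
Step 6: alpha = 0.1. fail to reject H0.

W+ = 15.5, W- = 20.5, W = min = 15.5, p = 0.725315, fail to reject H0.


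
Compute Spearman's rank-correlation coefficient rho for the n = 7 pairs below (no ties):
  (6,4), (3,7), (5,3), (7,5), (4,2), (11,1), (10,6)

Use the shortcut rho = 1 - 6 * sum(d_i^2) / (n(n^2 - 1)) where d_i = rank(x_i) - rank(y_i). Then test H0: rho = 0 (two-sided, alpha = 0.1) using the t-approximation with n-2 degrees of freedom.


Step 1: Rank x and y separately (midranks; no ties here).
rank(x): 6->4, 3->1, 5->3, 7->5, 4->2, 11->7, 10->6
rank(y): 4->4, 7->7, 3->3, 5->5, 2->2, 1->1, 6->6
Step 2: d_i = R_x(i) - R_y(i); compute d_i^2.
  (4-4)^2=0, (1-7)^2=36, (3-3)^2=0, (5-5)^2=0, (2-2)^2=0, (7-1)^2=36, (6-6)^2=0
sum(d^2) = 72.
Step 3: rho = 1 - 6*72 / (7*(7^2 - 1)) = 1 - 432/336 = -0.285714.
Step 4: Under H0, t = rho * sqrt((n-2)/(1-rho^2)) = -0.6667 ~ t(5).
Step 5: Two-sided p-value from the t-distribution with 5 df = 0.534509.
Step 6: alpha = 0.1. fail to reject H0.

rho = -0.2857, p = 0.534509, fail to reject H0 at alpha = 0.1.


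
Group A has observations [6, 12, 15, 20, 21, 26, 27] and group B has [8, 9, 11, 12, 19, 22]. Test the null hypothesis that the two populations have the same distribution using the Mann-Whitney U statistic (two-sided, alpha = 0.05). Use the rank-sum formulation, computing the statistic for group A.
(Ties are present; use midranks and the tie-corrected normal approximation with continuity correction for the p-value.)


Step 1: Combine and sort all 13 observations; assign midranks.
sorted (value, group): (6,X), (8,Y), (9,Y), (11,Y), (12,X), (12,Y), (15,X), (19,Y), (20,X), (21,X), (22,Y), (26,X), (27,X)
ranks: 6->1, 8->2, 9->3, 11->4, 12->5.5, 12->5.5, 15->7, 19->8, 20->9, 21->10, 22->11, 26->12, 27->13
Step 2: Rank sum for X: R1 = 1 + 5.5 + 7 + 9 + 10 + 12 + 13 = 57.5.
Step 3: U_X = R1 - n1(n1+1)/2 = 57.5 - 7*8/2 = 57.5 - 28 = 29.5.
       U_Y = n1*n2 - U_X = 42 - 29.5 = 12.5.
Step 4: Ties are present, so use the tie-corrected normal approximation (with continuity correction) for the p-value.
Step 5: p-value = 0.252445; compare to alpha = 0.05. fail to reject H0.

U_X = 29.5, p = 0.252445, fail to reject H0 at alpha = 0.05.


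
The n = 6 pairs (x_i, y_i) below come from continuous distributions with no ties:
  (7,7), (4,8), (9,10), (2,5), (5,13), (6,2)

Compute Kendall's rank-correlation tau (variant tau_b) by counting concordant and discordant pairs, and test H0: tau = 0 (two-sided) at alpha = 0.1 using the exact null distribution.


Step 1: Enumerate the 15 unordered pairs (i,j) with i<j and classify each by sign(x_j-x_i) * sign(y_j-y_i).
  (1,2):dx=-3,dy=+1->D; (1,3):dx=+2,dy=+3->C; (1,4):dx=-5,dy=-2->C; (1,5):dx=-2,dy=+6->D
  (1,6):dx=-1,dy=-5->C; (2,3):dx=+5,dy=+2->C; (2,4):dx=-2,dy=-3->C; (2,5):dx=+1,dy=+5->C
  (2,6):dx=+2,dy=-6->D; (3,4):dx=-7,dy=-5->C; (3,5):dx=-4,dy=+3->D; (3,6):dx=-3,dy=-8->C
  (4,5):dx=+3,dy=+8->C; (4,6):dx=+4,dy=-3->D; (5,6):dx=+1,dy=-11->D
Step 2: C = 9, D = 6, total pairs = 15.
Step 3: tau = (C - D)/(n(n-1)/2) = (9 - 6)/15 = 0.200000.
Step 4: Exact two-sided p-value (enumerate n! = 720 permutations of y under H0): p = 0.719444.
Step 5: alpha = 0.1. fail to reject H0.

tau_b = 0.2000 (C=9, D=6), p = 0.719444, fail to reject H0.


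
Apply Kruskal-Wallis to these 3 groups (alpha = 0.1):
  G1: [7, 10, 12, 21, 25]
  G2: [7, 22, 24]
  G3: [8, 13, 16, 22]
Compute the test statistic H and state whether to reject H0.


Step 1: Combine all N = 12 observations and assign midranks.
sorted (value, group, rank): (7,G1,1.5), (7,G2,1.5), (8,G3,3), (10,G1,4), (12,G1,5), (13,G3,6), (16,G3,7), (21,G1,8), (22,G2,9.5), (22,G3,9.5), (24,G2,11), (25,G1,12)
Step 2: Sum ranks within each group.
R_1 = 30.5 (n_1 = 5)
R_2 = 22 (n_2 = 3)
R_3 = 25.5 (n_3 = 4)
Step 3: H = 12/(N(N+1)) * sum(R_i^2/n_i) - 3(N+1)
     = 12/(12*13) * (30.5^2/5 + 22^2/3 + 25.5^2/4) - 3*13
     = 0.076923 * 509.946 - 39
     = 0.226603.
Step 4: Ties present; correction factor C = 1 - 12/(12^3 - 12) = 0.993007. Corrected H = 0.226603 / 0.993007 = 0.228198.
Step 5: Under H0, H ~ chi^2(2); p-value = 0.892169.
Step 6: alpha = 0.1. fail to reject H0.

H = 0.2282, df = 2, p = 0.892169, fail to reject H0.


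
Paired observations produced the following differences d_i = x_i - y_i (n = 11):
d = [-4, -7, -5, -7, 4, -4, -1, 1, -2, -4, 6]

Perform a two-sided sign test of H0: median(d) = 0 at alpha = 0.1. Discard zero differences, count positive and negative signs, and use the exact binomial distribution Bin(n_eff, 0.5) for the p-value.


Step 1: Discard zero differences. Original n = 11; n_eff = number of nonzero differences = 11.
Nonzero differences (with sign): -4, -7, -5, -7, +4, -4, -1, +1, -2, -4, +6
Step 2: Count signs: positive = 3, negative = 8.
Step 3: Under H0: P(positive) = 0.5, so the number of positives S ~ Bin(11, 0.5).
Step 4: Two-sided exact p-value = sum of Bin(11,0.5) probabilities at or below the observed probability = 0.226562.
Step 5: alpha = 0.1. fail to reject H0.

n_eff = 11, pos = 3, neg = 8, p = 0.226562, fail to reject H0.


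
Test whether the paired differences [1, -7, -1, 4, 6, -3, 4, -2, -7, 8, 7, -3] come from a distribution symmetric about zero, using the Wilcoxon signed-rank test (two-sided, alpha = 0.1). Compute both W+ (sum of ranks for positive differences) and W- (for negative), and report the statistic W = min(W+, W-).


Step 1: Drop any zero differences (none here) and take |d_i|.
|d| = [1, 7, 1, 4, 6, 3, 4, 2, 7, 8, 7, 3]
Step 2: Midrank |d_i| (ties get averaged ranks).
ranks: |1|->1.5, |7|->10, |1|->1.5, |4|->6.5, |6|->8, |3|->4.5, |4|->6.5, |2|->3, |7|->10, |8|->12, |7|->10, |3|->4.5
Step 3: Attach original signs; sum ranks with positive sign and with negative sign.
W+ = 1.5 + 6.5 + 8 + 6.5 + 12 + 10 = 44.5
W- = 10 + 1.5 + 4.5 + 3 + 10 + 4.5 = 33.5
(Check: W+ + W- = 78 should equal n(n+1)/2 = 78.)
Step 4: Test statistic W = min(W+, W-) = 33.5.
Step 5: Ties in |d|, so use the tie-corrected normal approximation.
        E[W] = n(n+1)/4 = 12*13/4 = 39.
        Tie groups: |d|=1 (t=2), |d|=3 (t=2), |d|=4 (t=2), |d|=7 (t=3); sum(t^3 - t) = 42.
        Var[W] = n(n+1)(2n+1)/24 - sum(t^3-t)/48 = 3900/24 - 42/48 = 161.625.
        z = (W - E[W]) / sqrt(Var[W]) = (33.5 - 39) / 12.7132 = -0.4326.
        Two-sided p = 2*Phi(z) = 0.665290.
Step 6: alpha = 0.1. fail to reject H0.

W+ = 44.5, W- = 33.5, W = min = 33.5, p = 0.665290, fail to reject H0.


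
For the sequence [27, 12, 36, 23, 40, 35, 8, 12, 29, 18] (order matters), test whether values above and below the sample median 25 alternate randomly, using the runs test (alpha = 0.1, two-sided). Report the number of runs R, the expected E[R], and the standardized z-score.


Step 1: Compute median = 25; label A = above, B = below.
Labels in order: ABABAABBAB  (n_A = 5, n_B = 5)
Step 2: Count runs R = 8.
Step 3: Under H0 (random ordering), E[R] = 2*n_A*n_B/(n_A+n_B) + 1 = 2*5*5/10 + 1 = 6.0000.
        Var[R] = 2*n_A*n_B*(2*n_A*n_B - n_A - n_B) / ((n_A+n_B)^2 * (n_A+n_B-1)) = 2000/900 = 2.2222.
        SD[R] = 1.4907.
Step 4: Continuity-corrected z = (R - 0.5 - E[R]) / SD[R] = (8 - 0.5 - 6.0000) / 1.4907 = 1.0062.
Step 5: Two-sided p-value via normal approximation = 2*(1 - Phi(|z|)) = 0.314305.
Step 6: alpha = 0.1. fail to reject H0.

R = 8, z = 1.0062, p = 0.314305, fail to reject H0.


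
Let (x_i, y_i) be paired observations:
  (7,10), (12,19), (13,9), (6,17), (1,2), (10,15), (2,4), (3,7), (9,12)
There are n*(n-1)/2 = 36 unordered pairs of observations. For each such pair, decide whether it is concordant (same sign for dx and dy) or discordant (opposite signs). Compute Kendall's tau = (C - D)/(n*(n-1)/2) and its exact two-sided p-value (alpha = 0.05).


Step 1: Enumerate the 36 unordered pairs (i,j) with i<j and classify each by sign(x_j-x_i) * sign(y_j-y_i).
  (1,2):dx=+5,dy=+9->C; (1,3):dx=+6,dy=-1->D; (1,4):dx=-1,dy=+7->D; (1,5):dx=-6,dy=-8->C
  (1,6):dx=+3,dy=+5->C; (1,7):dx=-5,dy=-6->C; (1,8):dx=-4,dy=-3->C; (1,9):dx=+2,dy=+2->C
  (2,3):dx=+1,dy=-10->D; (2,4):dx=-6,dy=-2->C; (2,5):dx=-11,dy=-17->C; (2,6):dx=-2,dy=-4->C
  (2,7):dx=-10,dy=-15->C; (2,8):dx=-9,dy=-12->C; (2,9):dx=-3,dy=-7->C; (3,4):dx=-7,dy=+8->D
  (3,5):dx=-12,dy=-7->C; (3,6):dx=-3,dy=+6->D; (3,7):dx=-11,dy=-5->C; (3,8):dx=-10,dy=-2->C
  (3,9):dx=-4,dy=+3->D; (4,5):dx=-5,dy=-15->C; (4,6):dx=+4,dy=-2->D; (4,7):dx=-4,dy=-13->C
  (4,8):dx=-3,dy=-10->C; (4,9):dx=+3,dy=-5->D; (5,6):dx=+9,dy=+13->C; (5,7):dx=+1,dy=+2->C
  (5,8):dx=+2,dy=+5->C; (5,9):dx=+8,dy=+10->C; (6,7):dx=-8,dy=-11->C; (6,8):dx=-7,dy=-8->C
  (6,9):dx=-1,dy=-3->C; (7,8):dx=+1,dy=+3->C; (7,9):dx=+7,dy=+8->C; (8,9):dx=+6,dy=+5->C
Step 2: C = 28, D = 8, total pairs = 36.
Step 3: tau = (C - D)/(n(n-1)/2) = (28 - 8)/36 = 0.555556.
Step 4: Exact two-sided p-value (enumerate n! = 362880 permutations of y under H0): p = 0.044615.
Step 5: alpha = 0.05. reject H0.

tau_b = 0.5556 (C=28, D=8), p = 0.044615, reject H0.


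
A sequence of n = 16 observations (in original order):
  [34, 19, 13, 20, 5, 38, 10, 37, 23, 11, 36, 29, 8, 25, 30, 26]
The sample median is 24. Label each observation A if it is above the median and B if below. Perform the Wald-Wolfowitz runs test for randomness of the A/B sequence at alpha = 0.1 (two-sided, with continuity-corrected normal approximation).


Step 1: Compute median = 24; label A = above, B = below.
Labels in order: ABBBBABABBAABAAA  (n_A = 8, n_B = 8)
Step 2: Count runs R = 9.
Step 3: Under H0 (random ordering), E[R] = 2*n_A*n_B/(n_A+n_B) + 1 = 2*8*8/16 + 1 = 9.0000.
        Var[R] = 2*n_A*n_B*(2*n_A*n_B - n_A - n_B) / ((n_A+n_B)^2 * (n_A+n_B-1)) = 14336/3840 = 3.7333.
        SD[R] = 1.9322.
Step 4: R = E[R], so z = 0 with no continuity correction.
Step 5: Two-sided p-value via normal approximation = 2*(1 - Phi(|z|)) = 1.000000.
Step 6: alpha = 0.1. fail to reject H0.

R = 9, z = 0.0000, p = 1.000000, fail to reject H0.


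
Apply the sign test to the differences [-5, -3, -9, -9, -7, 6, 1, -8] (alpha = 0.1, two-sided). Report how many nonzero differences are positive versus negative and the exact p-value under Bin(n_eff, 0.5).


Step 1: Discard zero differences. Original n = 8; n_eff = number of nonzero differences = 8.
Nonzero differences (with sign): -5, -3, -9, -9, -7, +6, +1, -8
Step 2: Count signs: positive = 2, negative = 6.
Step 3: Under H0: P(positive) = 0.5, so the number of positives S ~ Bin(8, 0.5).
Step 4: Two-sided exact p-value = sum of Bin(8,0.5) probabilities at or below the observed probability = 0.289062.
Step 5: alpha = 0.1. fail to reject H0.

n_eff = 8, pos = 2, neg = 6, p = 0.289062, fail to reject H0.


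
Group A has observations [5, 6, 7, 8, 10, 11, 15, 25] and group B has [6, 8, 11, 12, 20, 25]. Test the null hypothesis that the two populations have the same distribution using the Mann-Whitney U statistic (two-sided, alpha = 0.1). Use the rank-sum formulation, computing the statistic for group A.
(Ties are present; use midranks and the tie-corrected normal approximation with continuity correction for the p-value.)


Step 1: Combine and sort all 14 observations; assign midranks.
sorted (value, group): (5,X), (6,X), (6,Y), (7,X), (8,X), (8,Y), (10,X), (11,X), (11,Y), (12,Y), (15,X), (20,Y), (25,X), (25,Y)
ranks: 5->1, 6->2.5, 6->2.5, 7->4, 8->5.5, 8->5.5, 10->7, 11->8.5, 11->8.5, 12->10, 15->11, 20->12, 25->13.5, 25->13.5
Step 2: Rank sum for X: R1 = 1 + 2.5 + 4 + 5.5 + 7 + 8.5 + 11 + 13.5 = 53.
Step 3: U_X = R1 - n1(n1+1)/2 = 53 - 8*9/2 = 53 - 36 = 17.
       U_Y = n1*n2 - U_X = 48 - 17 = 31.
Step 4: Ties are present, so use the tie-corrected normal approximation (with continuity correction) for the p-value.
Step 5: p-value = 0.399307; compare to alpha = 0.1. fail to reject H0.

U_X = 17, p = 0.399307, fail to reject H0 at alpha = 0.1.


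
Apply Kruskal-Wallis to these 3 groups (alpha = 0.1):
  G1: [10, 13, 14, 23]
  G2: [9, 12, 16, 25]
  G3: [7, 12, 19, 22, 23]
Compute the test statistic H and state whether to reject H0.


Step 1: Combine all N = 13 observations and assign midranks.
sorted (value, group, rank): (7,G3,1), (9,G2,2), (10,G1,3), (12,G2,4.5), (12,G3,4.5), (13,G1,6), (14,G1,7), (16,G2,8), (19,G3,9), (22,G3,10), (23,G1,11.5), (23,G3,11.5), (25,G2,13)
Step 2: Sum ranks within each group.
R_1 = 27.5 (n_1 = 4)
R_2 = 27.5 (n_2 = 4)
R_3 = 36 (n_3 = 5)
Step 3: H = 12/(N(N+1)) * sum(R_i^2/n_i) - 3(N+1)
     = 12/(13*14) * (27.5^2/4 + 27.5^2/4 + 36^2/5) - 3*14
     = 0.065934 * 637.325 - 42
     = 0.021429.
Step 4: Ties present; correction factor C = 1 - 12/(13^3 - 13) = 0.994505. Corrected H = 0.021429 / 0.994505 = 0.021547.
Step 5: Under H0, H ~ chi^2(2); p-value = 0.989284.
Step 6: alpha = 0.1. fail to reject H0.

H = 0.0215, df = 2, p = 0.989284, fail to reject H0.


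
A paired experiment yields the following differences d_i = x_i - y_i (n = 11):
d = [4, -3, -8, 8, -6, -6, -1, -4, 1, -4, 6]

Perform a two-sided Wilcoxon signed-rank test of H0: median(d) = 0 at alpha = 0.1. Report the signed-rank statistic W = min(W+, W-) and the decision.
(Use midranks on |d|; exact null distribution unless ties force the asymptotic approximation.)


Step 1: Drop any zero differences (none here) and take |d_i|.
|d| = [4, 3, 8, 8, 6, 6, 1, 4, 1, 4, 6]
Step 2: Midrank |d_i| (ties get averaged ranks).
ranks: |4|->5, |3|->3, |8|->10.5, |8|->10.5, |6|->8, |6|->8, |1|->1.5, |4|->5, |1|->1.5, |4|->5, |6|->8
Step 3: Attach original signs; sum ranks with positive sign and with negative sign.
W+ = 5 + 10.5 + 1.5 + 8 = 25
W- = 3 + 10.5 + 8 + 8 + 1.5 + 5 + 5 = 41
(Check: W+ + W- = 66 should equal n(n+1)/2 = 66.)
Step 4: Test statistic W = min(W+, W-) = 25.
Step 5: Ties in |d|, so use the tie-corrected normal approximation.
        E[W] = n(n+1)/4 = 11*12/4 = 33.
        Tie groups: |d|=1 (t=2), |d|=4 (t=3), |d|=6 (t=3), |d|=8 (t=2); sum(t^3 - t) = 60.
        Var[W] = n(n+1)(2n+1)/24 - sum(t^3-t)/48 = 3036/24 - 60/48 = 125.25.
        z = (W - E[W]) / sqrt(Var[W]) = (25 - 33) / 11.1915 = -0.7148.
        Two-sided p = 2*Phi(z) = 0.474716.
Step 6: alpha = 0.1. fail to reject H0.

W+ = 25, W- = 41, W = min = 25, p = 0.474716, fail to reject H0.


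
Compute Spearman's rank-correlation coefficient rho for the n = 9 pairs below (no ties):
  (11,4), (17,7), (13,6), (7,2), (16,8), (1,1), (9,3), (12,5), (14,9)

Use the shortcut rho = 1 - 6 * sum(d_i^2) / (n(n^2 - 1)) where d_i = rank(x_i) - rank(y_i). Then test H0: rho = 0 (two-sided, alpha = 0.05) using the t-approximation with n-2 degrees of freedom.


Step 1: Rank x and y separately (midranks; no ties here).
rank(x): 11->4, 17->9, 13->6, 7->2, 16->8, 1->1, 9->3, 12->5, 14->7
rank(y): 4->4, 7->7, 6->6, 2->2, 8->8, 1->1, 3->3, 5->5, 9->9
Step 2: d_i = R_x(i) - R_y(i); compute d_i^2.
  (4-4)^2=0, (9-7)^2=4, (6-6)^2=0, (2-2)^2=0, (8-8)^2=0, (1-1)^2=0, (3-3)^2=0, (5-5)^2=0, (7-9)^2=4
sum(d^2) = 8.
Step 3: rho = 1 - 6*8 / (9*(9^2 - 1)) = 1 - 48/720 = 0.933333.
Step 4: Under H0, t = rho * sqrt((n-2)/(1-rho^2)) = 6.8783 ~ t(7).
Step 5: Two-sided p-value from the t-distribution with 7 df = 0.000236.
Step 6: alpha = 0.05. reject H0.

rho = 0.9333, p = 0.000236, reject H0 at alpha = 0.05.


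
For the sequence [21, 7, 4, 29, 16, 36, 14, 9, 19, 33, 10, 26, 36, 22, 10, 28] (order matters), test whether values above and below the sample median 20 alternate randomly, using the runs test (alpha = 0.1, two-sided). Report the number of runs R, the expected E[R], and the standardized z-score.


Step 1: Compute median = 20; label A = above, B = below.
Labels in order: ABBABABBBABAAABA  (n_A = 8, n_B = 8)
Step 2: Count runs R = 11.
Step 3: Under H0 (random ordering), E[R] = 2*n_A*n_B/(n_A+n_B) + 1 = 2*8*8/16 + 1 = 9.0000.
        Var[R] = 2*n_A*n_B*(2*n_A*n_B - n_A - n_B) / ((n_A+n_B)^2 * (n_A+n_B-1)) = 14336/3840 = 3.7333.
        SD[R] = 1.9322.
Step 4: Continuity-corrected z = (R - 0.5 - E[R]) / SD[R] = (11 - 0.5 - 9.0000) / 1.9322 = 0.7763.
Step 5: Two-sided p-value via normal approximation = 2*(1 - Phi(|z|)) = 0.437558.
Step 6: alpha = 0.1. fail to reject H0.

R = 11, z = 0.7763, p = 0.437558, fail to reject H0.


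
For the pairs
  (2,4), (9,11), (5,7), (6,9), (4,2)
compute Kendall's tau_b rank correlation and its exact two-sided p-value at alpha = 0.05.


Step 1: Enumerate the 10 unordered pairs (i,j) with i<j and classify each by sign(x_j-x_i) * sign(y_j-y_i).
  (1,2):dx=+7,dy=+7->C; (1,3):dx=+3,dy=+3->C; (1,4):dx=+4,dy=+5->C; (1,5):dx=+2,dy=-2->D
  (2,3):dx=-4,dy=-4->C; (2,4):dx=-3,dy=-2->C; (2,5):dx=-5,dy=-9->C; (3,4):dx=+1,dy=+2->C
  (3,5):dx=-1,dy=-5->C; (4,5):dx=-2,dy=-7->C
Step 2: C = 9, D = 1, total pairs = 10.
Step 3: tau = (C - D)/(n(n-1)/2) = (9 - 1)/10 = 0.800000.
Step 4: Exact two-sided p-value (enumerate n! = 120 permutations of y under H0): p = 0.083333.
Step 5: alpha = 0.05. fail to reject H0.

tau_b = 0.8000 (C=9, D=1), p = 0.083333, fail to reject H0.


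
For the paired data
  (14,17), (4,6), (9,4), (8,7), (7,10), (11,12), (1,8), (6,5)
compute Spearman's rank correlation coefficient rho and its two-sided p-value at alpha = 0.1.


Step 1: Rank x and y separately (midranks; no ties here).
rank(x): 14->8, 4->2, 9->6, 8->5, 7->4, 11->7, 1->1, 6->3
rank(y): 17->8, 6->3, 4->1, 7->4, 10->6, 12->7, 8->5, 5->2
Step 2: d_i = R_x(i) - R_y(i); compute d_i^2.
  (8-8)^2=0, (2-3)^2=1, (6-1)^2=25, (5-4)^2=1, (4-6)^2=4, (7-7)^2=0, (1-5)^2=16, (3-2)^2=1
sum(d^2) = 48.
Step 3: rho = 1 - 6*48 / (8*(8^2 - 1)) = 1 - 288/504 = 0.428571.
Step 4: Under H0, t = rho * sqrt((n-2)/(1-rho^2)) = 1.1619 ~ t(6).
Step 5: Two-sided p-value from the t-distribution with 6 df = 0.289403.
Step 6: alpha = 0.1. fail to reject H0.

rho = 0.4286, p = 0.289403, fail to reject H0 at alpha = 0.1.


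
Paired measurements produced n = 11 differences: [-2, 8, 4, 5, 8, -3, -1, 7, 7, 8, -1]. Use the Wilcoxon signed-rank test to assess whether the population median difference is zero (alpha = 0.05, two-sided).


Step 1: Drop any zero differences (none here) and take |d_i|.
|d| = [2, 8, 4, 5, 8, 3, 1, 7, 7, 8, 1]
Step 2: Midrank |d_i| (ties get averaged ranks).
ranks: |2|->3, |8|->10, |4|->5, |5|->6, |8|->10, |3|->4, |1|->1.5, |7|->7.5, |7|->7.5, |8|->10, |1|->1.5
Step 3: Attach original signs; sum ranks with positive sign and with negative sign.
W+ = 10 + 5 + 6 + 10 + 7.5 + 7.5 + 10 = 56
W- = 3 + 4 + 1.5 + 1.5 = 10
(Check: W+ + W- = 66 should equal n(n+1)/2 = 66.)
Step 4: Test statistic W = min(W+, W-) = 10.
Step 5: Ties in |d|, so use the tie-corrected normal approximation.
        E[W] = n(n+1)/4 = 11*12/4 = 33.
        Tie groups: |d|=1 (t=2), |d|=7 (t=2), |d|=8 (t=3); sum(t^3 - t) = 36.
        Var[W] = n(n+1)(2n+1)/24 - sum(t^3-t)/48 = 3036/24 - 36/48 = 125.75.
        z = (W - E[W]) / sqrt(Var[W]) = (10 - 33) / 11.2138 = -2.0510.
        Two-sided p = 2*Phi(z) = 0.040263.
Step 6: alpha = 0.05. reject H0.

W+ = 56, W- = 10, W = min = 10, p = 0.040263, reject H0.


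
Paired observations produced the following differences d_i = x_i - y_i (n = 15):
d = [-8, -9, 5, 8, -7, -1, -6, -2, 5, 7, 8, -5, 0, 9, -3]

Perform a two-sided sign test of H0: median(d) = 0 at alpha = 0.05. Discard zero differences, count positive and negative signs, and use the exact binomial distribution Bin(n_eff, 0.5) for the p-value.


Step 1: Discard zero differences. Original n = 15; n_eff = number of nonzero differences = 14.
Nonzero differences (with sign): -8, -9, +5, +8, -7, -1, -6, -2, +5, +7, +8, -5, +9, -3
Step 2: Count signs: positive = 6, negative = 8.
Step 3: Under H0: P(positive) = 0.5, so the number of positives S ~ Bin(14, 0.5).
Step 4: Two-sided exact p-value = sum of Bin(14,0.5) probabilities at or below the observed probability = 0.790527.
Step 5: alpha = 0.05. fail to reject H0.

n_eff = 14, pos = 6, neg = 8, p = 0.790527, fail to reject H0.


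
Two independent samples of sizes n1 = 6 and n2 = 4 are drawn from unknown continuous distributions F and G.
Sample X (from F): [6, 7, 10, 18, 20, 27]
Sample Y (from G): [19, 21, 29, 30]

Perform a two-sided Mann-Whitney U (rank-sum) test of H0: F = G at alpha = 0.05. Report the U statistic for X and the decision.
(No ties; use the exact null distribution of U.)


Step 1: Combine and sort all 10 observations; assign midranks.
sorted (value, group): (6,X), (7,X), (10,X), (18,X), (19,Y), (20,X), (21,Y), (27,X), (29,Y), (30,Y)
ranks: 6->1, 7->2, 10->3, 18->4, 19->5, 20->6, 21->7, 27->8, 29->9, 30->10
Step 2: Rank sum for X: R1 = 1 + 2 + 3 + 4 + 6 + 8 = 24.
Step 3: U_X = R1 - n1(n1+1)/2 = 24 - 6*7/2 = 24 - 21 = 3.
       U_Y = n1*n2 - U_X = 24 - 3 = 21.
Step 4: No ties, so the exact null distribution of U (based on enumerating the C(10,6) = 210 equally likely rank assignments) gives the two-sided p-value.
Step 5: p-value = 0.066667; compare to alpha = 0.05. fail to reject H0.

U_X = 3, p = 0.066667, fail to reject H0 at alpha = 0.05.


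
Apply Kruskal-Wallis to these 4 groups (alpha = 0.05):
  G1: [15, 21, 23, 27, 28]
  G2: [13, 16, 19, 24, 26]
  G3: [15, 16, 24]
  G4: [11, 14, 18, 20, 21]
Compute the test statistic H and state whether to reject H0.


Step 1: Combine all N = 18 observations and assign midranks.
sorted (value, group, rank): (11,G4,1), (13,G2,2), (14,G4,3), (15,G1,4.5), (15,G3,4.5), (16,G2,6.5), (16,G3,6.5), (18,G4,8), (19,G2,9), (20,G4,10), (21,G1,11.5), (21,G4,11.5), (23,G1,13), (24,G2,14.5), (24,G3,14.5), (26,G2,16), (27,G1,17), (28,G1,18)
Step 2: Sum ranks within each group.
R_1 = 64 (n_1 = 5)
R_2 = 48 (n_2 = 5)
R_3 = 25.5 (n_3 = 3)
R_4 = 33.5 (n_4 = 5)
Step 3: H = 12/(N(N+1)) * sum(R_i^2/n_i) - 3(N+1)
     = 12/(18*19) * (64^2/5 + 48^2/5 + 25.5^2/3 + 33.5^2/5) - 3*19
     = 0.035088 * 1721.2 - 57
     = 3.392982.
Step 4: Ties present; correction factor C = 1 - 24/(18^3 - 18) = 0.995872. Corrected H = 3.392982 / 0.995872 = 3.407047.
Step 5: Under H0, H ~ chi^2(3); p-value = 0.333019.
Step 6: alpha = 0.05. fail to reject H0.

H = 3.4070, df = 3, p = 0.333019, fail to reject H0.


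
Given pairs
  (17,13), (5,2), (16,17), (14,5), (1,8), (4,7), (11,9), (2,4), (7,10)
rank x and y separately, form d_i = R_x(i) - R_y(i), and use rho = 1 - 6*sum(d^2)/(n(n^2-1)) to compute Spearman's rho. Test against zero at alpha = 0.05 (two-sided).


Step 1: Rank x and y separately (midranks; no ties here).
rank(x): 17->9, 5->4, 16->8, 14->7, 1->1, 4->3, 11->6, 2->2, 7->5
rank(y): 13->8, 2->1, 17->9, 5->3, 8->5, 7->4, 9->6, 4->2, 10->7
Step 2: d_i = R_x(i) - R_y(i); compute d_i^2.
  (9-8)^2=1, (4-1)^2=9, (8-9)^2=1, (7-3)^2=16, (1-5)^2=16, (3-4)^2=1, (6-6)^2=0, (2-2)^2=0, (5-7)^2=4
sum(d^2) = 48.
Step 3: rho = 1 - 6*48 / (9*(9^2 - 1)) = 1 - 288/720 = 0.600000.
Step 4: Under H0, t = rho * sqrt((n-2)/(1-rho^2)) = 1.9843 ~ t(7).
Step 5: Two-sided p-value from the t-distribution with 7 df = 0.087623.
Step 6: alpha = 0.05. fail to reject H0.

rho = 0.6000, p = 0.087623, fail to reject H0 at alpha = 0.05.


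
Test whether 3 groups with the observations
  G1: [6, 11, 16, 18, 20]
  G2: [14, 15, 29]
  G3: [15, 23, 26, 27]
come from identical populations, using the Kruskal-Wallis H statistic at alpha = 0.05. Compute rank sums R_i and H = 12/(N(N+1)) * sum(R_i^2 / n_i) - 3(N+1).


Step 1: Combine all N = 12 observations and assign midranks.
sorted (value, group, rank): (6,G1,1), (11,G1,2), (14,G2,3), (15,G2,4.5), (15,G3,4.5), (16,G1,6), (18,G1,7), (20,G1,8), (23,G3,9), (26,G3,10), (27,G3,11), (29,G2,12)
Step 2: Sum ranks within each group.
R_1 = 24 (n_1 = 5)
R_2 = 19.5 (n_2 = 3)
R_3 = 34.5 (n_3 = 4)
Step 3: H = 12/(N(N+1)) * sum(R_i^2/n_i) - 3(N+1)
     = 12/(12*13) * (24^2/5 + 19.5^2/3 + 34.5^2/4) - 3*13
     = 0.076923 * 539.513 - 39
     = 2.500962.
Step 4: Ties present; correction factor C = 1 - 6/(12^3 - 12) = 0.996503. Corrected H = 2.500962 / 0.996503 = 2.509737.
Step 5: Under H0, H ~ chi^2(2); p-value = 0.285113.
Step 6: alpha = 0.05. fail to reject H0.

H = 2.5097, df = 2, p = 0.285113, fail to reject H0.


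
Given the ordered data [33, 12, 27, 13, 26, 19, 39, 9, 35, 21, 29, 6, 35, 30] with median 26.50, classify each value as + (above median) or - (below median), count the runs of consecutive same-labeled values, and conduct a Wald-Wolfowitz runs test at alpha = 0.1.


Step 1: Compute median = 26.50; label A = above, B = below.
Labels in order: ABABBBABABABAA  (n_A = 7, n_B = 7)
Step 2: Count runs R = 11.
Step 3: Under H0 (random ordering), E[R] = 2*n_A*n_B/(n_A+n_B) + 1 = 2*7*7/14 + 1 = 8.0000.
        Var[R] = 2*n_A*n_B*(2*n_A*n_B - n_A - n_B) / ((n_A+n_B)^2 * (n_A+n_B-1)) = 8232/2548 = 3.2308.
        SD[R] = 1.7974.
Step 4: Continuity-corrected z = (R - 0.5 - E[R]) / SD[R] = (11 - 0.5 - 8.0000) / 1.7974 = 1.3909.
Step 5: Two-sided p-value via normal approximation = 2*(1 - Phi(|z|)) = 0.164264.
Step 6: alpha = 0.1. fail to reject H0.

R = 11, z = 1.3909, p = 0.164264, fail to reject H0.


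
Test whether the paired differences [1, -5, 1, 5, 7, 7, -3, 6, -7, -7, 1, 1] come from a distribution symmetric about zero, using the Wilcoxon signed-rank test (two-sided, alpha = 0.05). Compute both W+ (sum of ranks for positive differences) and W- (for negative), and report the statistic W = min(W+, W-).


Step 1: Drop any zero differences (none here) and take |d_i|.
|d| = [1, 5, 1, 5, 7, 7, 3, 6, 7, 7, 1, 1]
Step 2: Midrank |d_i| (ties get averaged ranks).
ranks: |1|->2.5, |5|->6.5, |1|->2.5, |5|->6.5, |7|->10.5, |7|->10.5, |3|->5, |6|->8, |7|->10.5, |7|->10.5, |1|->2.5, |1|->2.5
Step 3: Attach original signs; sum ranks with positive sign and with negative sign.
W+ = 2.5 + 2.5 + 6.5 + 10.5 + 10.5 + 8 + 2.5 + 2.5 = 45.5
W- = 6.5 + 5 + 10.5 + 10.5 = 32.5
(Check: W+ + W- = 78 should equal n(n+1)/2 = 78.)
Step 4: Test statistic W = min(W+, W-) = 32.5.
Step 5: Ties in |d|, so use the tie-corrected normal approximation.
        E[W] = n(n+1)/4 = 12*13/4 = 39.
        Tie groups: |d|=1 (t=4), |d|=5 (t=2), |d|=7 (t=4); sum(t^3 - t) = 126.
        Var[W] = n(n+1)(2n+1)/24 - sum(t^3-t)/48 = 3900/24 - 126/48 = 159.875.
        z = (W - E[W]) / sqrt(Var[W]) = (32.5 - 39) / 12.6442 = -0.5141.
        Two-sided p = 2*Phi(z) = 0.607202.
Step 6: alpha = 0.05. fail to reject H0.

W+ = 45.5, W- = 32.5, W = min = 32.5, p = 0.607202, fail to reject H0.


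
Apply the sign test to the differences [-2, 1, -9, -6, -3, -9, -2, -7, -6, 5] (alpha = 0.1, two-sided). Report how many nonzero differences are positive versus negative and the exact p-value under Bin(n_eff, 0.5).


Step 1: Discard zero differences. Original n = 10; n_eff = number of nonzero differences = 10.
Nonzero differences (with sign): -2, +1, -9, -6, -3, -9, -2, -7, -6, +5
Step 2: Count signs: positive = 2, negative = 8.
Step 3: Under H0: P(positive) = 0.5, so the number of positives S ~ Bin(10, 0.5).
Step 4: Two-sided exact p-value = sum of Bin(10,0.5) probabilities at or below the observed probability = 0.109375.
Step 5: alpha = 0.1. fail to reject H0.

n_eff = 10, pos = 2, neg = 8, p = 0.109375, fail to reject H0.


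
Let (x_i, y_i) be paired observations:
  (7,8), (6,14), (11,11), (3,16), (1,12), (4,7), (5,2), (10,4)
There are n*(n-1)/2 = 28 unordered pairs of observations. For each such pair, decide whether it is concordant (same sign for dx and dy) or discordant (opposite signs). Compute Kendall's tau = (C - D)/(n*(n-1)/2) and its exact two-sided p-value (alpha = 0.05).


Step 1: Enumerate the 28 unordered pairs (i,j) with i<j and classify each by sign(x_j-x_i) * sign(y_j-y_i).
  (1,2):dx=-1,dy=+6->D; (1,3):dx=+4,dy=+3->C; (1,4):dx=-4,dy=+8->D; (1,5):dx=-6,dy=+4->D
  (1,6):dx=-3,dy=-1->C; (1,7):dx=-2,dy=-6->C; (1,8):dx=+3,dy=-4->D; (2,3):dx=+5,dy=-3->D
  (2,4):dx=-3,dy=+2->D; (2,5):dx=-5,dy=-2->C; (2,6):dx=-2,dy=-7->C; (2,7):dx=-1,dy=-12->C
  (2,8):dx=+4,dy=-10->D; (3,4):dx=-8,dy=+5->D; (3,5):dx=-10,dy=+1->D; (3,6):dx=-7,dy=-4->C
  (3,7):dx=-6,dy=-9->C; (3,8):dx=-1,dy=-7->C; (4,5):dx=-2,dy=-4->C; (4,6):dx=+1,dy=-9->D
  (4,7):dx=+2,dy=-14->D; (4,8):dx=+7,dy=-12->D; (5,6):dx=+3,dy=-5->D; (5,7):dx=+4,dy=-10->D
  (5,8):dx=+9,dy=-8->D; (6,7):dx=+1,dy=-5->D; (6,8):dx=+6,dy=-3->D; (7,8):dx=+5,dy=+2->C
Step 2: C = 11, D = 17, total pairs = 28.
Step 3: tau = (C - D)/(n(n-1)/2) = (11 - 17)/28 = -0.214286.
Step 4: Exact two-sided p-value (enumerate n! = 40320 permutations of y under H0): p = 0.548413.
Step 5: alpha = 0.05. fail to reject H0.

tau_b = -0.2143 (C=11, D=17), p = 0.548413, fail to reject H0.


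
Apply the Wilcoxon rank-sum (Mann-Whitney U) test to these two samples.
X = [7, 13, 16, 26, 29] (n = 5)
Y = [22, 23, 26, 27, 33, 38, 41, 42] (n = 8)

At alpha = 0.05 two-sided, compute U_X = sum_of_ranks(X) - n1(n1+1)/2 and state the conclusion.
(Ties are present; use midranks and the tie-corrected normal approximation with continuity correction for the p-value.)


Step 1: Combine and sort all 13 observations; assign midranks.
sorted (value, group): (7,X), (13,X), (16,X), (22,Y), (23,Y), (26,X), (26,Y), (27,Y), (29,X), (33,Y), (38,Y), (41,Y), (42,Y)
ranks: 7->1, 13->2, 16->3, 22->4, 23->5, 26->6.5, 26->6.5, 27->8, 29->9, 33->10, 38->11, 41->12, 42->13
Step 2: Rank sum for X: R1 = 1 + 2 + 3 + 6.5 + 9 = 21.5.
Step 3: U_X = R1 - n1(n1+1)/2 = 21.5 - 5*6/2 = 21.5 - 15 = 6.5.
       U_Y = n1*n2 - U_X = 40 - 6.5 = 33.5.
Step 4: Ties are present, so use the tie-corrected normal approximation (with continuity correction) for the p-value.
Step 5: p-value = 0.056699; compare to alpha = 0.05. fail to reject H0.

U_X = 6.5, p = 0.056699, fail to reject H0 at alpha = 0.05.


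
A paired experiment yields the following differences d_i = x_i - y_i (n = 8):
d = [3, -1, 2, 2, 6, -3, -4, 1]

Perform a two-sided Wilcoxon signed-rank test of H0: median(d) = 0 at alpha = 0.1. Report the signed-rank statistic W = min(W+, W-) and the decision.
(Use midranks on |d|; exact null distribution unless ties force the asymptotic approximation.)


Step 1: Drop any zero differences (none here) and take |d_i|.
|d| = [3, 1, 2, 2, 6, 3, 4, 1]
Step 2: Midrank |d_i| (ties get averaged ranks).
ranks: |3|->5.5, |1|->1.5, |2|->3.5, |2|->3.5, |6|->8, |3|->5.5, |4|->7, |1|->1.5
Step 3: Attach original signs; sum ranks with positive sign and with negative sign.
W+ = 5.5 + 3.5 + 3.5 + 8 + 1.5 = 22
W- = 1.5 + 5.5 + 7 = 14
(Check: W+ + W- = 36 should equal n(n+1)/2 = 36.)
Step 4: Test statistic W = min(W+, W-) = 14.
Step 5: Ties in |d|, so use the tie-corrected normal approximation.
        E[W] = n(n+1)/4 = 8*9/4 = 18.
        Tie groups: |d|=1 (t=2), |d|=2 (t=2), |d|=3 (t=2); sum(t^3 - t) = 18.
        Var[W] = n(n+1)(2n+1)/24 - sum(t^3-t)/48 = 1224/24 - 18/48 = 50.625.
        z = (W - E[W]) / sqrt(Var[W]) = (14 - 18) / 7.1151 = -0.5622.
        Two-sided p = 2*Phi(z) = 0.573992.
Step 6: alpha = 0.1. fail to reject H0.

W+ = 22, W- = 14, W = min = 14, p = 0.573992, fail to reject H0.
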